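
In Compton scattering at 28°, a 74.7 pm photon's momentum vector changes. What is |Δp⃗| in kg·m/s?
4.2838e-24 kg·m/s

Photon momentum magnitude is p = h/λ.

Initial momentum:
p₀ = h/λ = 6.6261e-34/7.4700e-11 = 8.8702e-24 kg·m/s

After scattering:
λ' = λ + Δλ = 74.7 + 0.2840 = 74.9840 pm
p' = h/λ' = 6.6261e-34/7.4984e-11 = 8.8366e-24 kg·m/s

Momentum is a vector; the scattered photon's direction makes angle θ = 28° with the incident direction. The magnitude of the vector change Δp⃗ = p⃗₀ − p⃗' is found from the law of cosines:
|Δp⃗|² = p₀² + p'² − 2p₀p'cos θ
|Δp⃗|² = (8.8702e-24)² + (8.8366e-24)² − 2·8.8702e-24·8.8366e-24·cos(28°)
|Δp⃗| = 4.2838e-24 kg·m/s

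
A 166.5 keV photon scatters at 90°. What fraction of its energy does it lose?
0.2458 (or 24.58%)

Calculate initial and final photon energies:

Initial: E₀ = 166.5 keV → λ₀ = 7.4465 pm
Compton shift: Δλ = 2.4263 pm
Final wavelength: λ' = 9.8728 pm
Final energy: E' = 125.5815 keV

Fractional energy loss:
(E₀ - E')/E₀ = (166.5000 - 125.5815)/166.5000
= 40.9185/166.5000
= 0.2458
= 24.58%

(Intermediate values are shown rounded; full precision is carried through to the final answer.)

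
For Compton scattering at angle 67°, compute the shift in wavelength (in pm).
1.4783 pm

Using the Compton scattering formula:
Δλ = λ_C(1 - cos θ)

where λ_C = h/(m_e·c) ≈ 2.4263 pm is the Compton wavelength of an electron.

For θ = 67°:
cos(67°) = 0.3907
1 - cos(67°) = 0.6093

Δλ = 2.4263 × 0.6093
Δλ = 1.4783 pm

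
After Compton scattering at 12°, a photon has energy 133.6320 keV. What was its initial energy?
134.4000 keV

Convert final energy to wavelength (hc ≈ 1239.842 keV·pm):
λ' = hc/E' = 1239.842 / 133.6320 = 9.2780 pm

Calculate the Compton shift:
Δλ = λ_C(1 - cos(12°))
Δλ = 2.4263 × (1 - cos(12°))
Δλ = 0.0530 pm

Initial wavelength:
λ = λ' - Δλ = 9.2780 - 0.0530 = 9.2250 pm

Initial energy:
E = hc/λ = 1239.842 / 9.2250 = 134.4000 keV

(Intermediate values are shown rounded; full precision is carried through to the final answer.)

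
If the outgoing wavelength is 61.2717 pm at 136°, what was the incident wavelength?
57.1000 pm

From λ' = λ + Δλ, we have λ = λ' - Δλ

First calculate the Compton shift:
Δλ = λ_C(1 - cos θ)
Δλ = 2.4263 × (1 - cos(136°))
Δλ = 2.4263 × 1.7193
Δλ = 4.1717 pm

Initial wavelength:
λ = λ' - Δλ
λ = 61.2717 - 4.1717
λ = 57.1000 pm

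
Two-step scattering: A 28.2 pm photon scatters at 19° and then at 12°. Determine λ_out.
28.3852 pm

Apply Compton shift twice:

First scattering at θ₁ = 19°:
Δλ₁ = λ_C(1 - cos(19°))
Δλ₁ = 2.4263 × 0.0545
Δλ₁ = 0.1322 pm

After first scattering:
λ₁ = 28.2 + 0.1322 = 28.3322 pm

Second scattering at θ₂ = 12°:
Δλ₂ = λ_C(1 - cos(12°))
Δλ₂ = 2.4263 × 0.0219
Δλ₂ = 0.0530 pm

Final wavelength:
λ₂ = 28.3322 + 0.0530 = 28.3852 pm

Total shift: Δλ_total = 0.1322 + 0.0530 = 0.1852 pm

(Intermediate values are shown rounded; full precision is carried through to the final answer.)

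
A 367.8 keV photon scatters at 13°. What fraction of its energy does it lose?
0.0181 (or 1.81%)

Calculate initial and final photon energies:

Initial: E₀ = 367.8 keV → λ₀ = 3.3710 pm
Compton shift: Δλ = 0.0622 pm
Final wavelength: λ' = 3.4332 pm
Final energy: E' = 361.1379 keV

Fractional energy loss:
(E₀ - E')/E₀ = (367.8000 - 361.1379)/367.8000
= 6.6621/367.8000
= 0.0181
= 1.81%

(Intermediate values are shown rounded; full precision is carried through to the final answer.)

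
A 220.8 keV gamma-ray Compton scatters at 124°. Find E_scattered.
131.9218 keV

First convert energy to wavelength:
λ = hc/E, with hc ≈ 1239.842 keV·pm (i.e. 1239.842 eV·nm)

For E = 220.8 keV = 220800 eV:
λ = 1239.842 keV·pm / 220.8 keV
λ = 5.6152 pm

Calculate the Compton shift:
Δλ = λ_C(1 - cos(124°)) = 2.4263 × 1.5592
Δλ = 3.7831 pm

Final wavelength:
λ' = 5.6152 + 3.7831 = 9.3983 pm

Final energy:
E' = hc/λ' = 1239.842 / 9.3983 = 131.9218 keV

(Intermediate values are shown rounded; full precision is carried through to the final answer.)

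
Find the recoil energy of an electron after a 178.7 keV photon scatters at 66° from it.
30.7044 keV

By energy conservation: K_e = E_initial - E_final

First find the scattered photon energy:
Initial wavelength: λ = hc/E = 6.9381 pm
Compton shift: Δλ = λ_C(1 - cos(66°)) = 1.4394 pm
Final wavelength: λ' = 6.9381 + 1.4394 = 8.3776 pm
Final photon energy: E' = hc/λ' = 147.9956 keV

Electron kinetic energy:
K_e = E - E' = 178.7000 - 147.9956 = 30.7044 keV

(Intermediate values are shown rounded; full precision is carried through to the final answer.)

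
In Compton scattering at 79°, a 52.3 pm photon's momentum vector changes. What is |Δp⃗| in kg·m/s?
1.5830e-23 kg·m/s

Photon momentum magnitude is p = h/λ.

Initial momentum:
p₀ = h/λ = 6.6261e-34/5.2300e-11 = 1.2669e-23 kg·m/s

After scattering:
λ' = λ + Δλ = 52.3 + 1.9633 = 54.2633 pm
p' = h/λ' = 6.6261e-34/5.4263e-11 = 1.2211e-23 kg·m/s

Momentum is a vector; the scattered photon's direction makes angle θ = 79° with the incident direction. The magnitude of the vector change Δp⃗ = p⃗₀ − p⃗' is found from the law of cosines:
|Δp⃗|² = p₀² + p'² − 2p₀p'cos θ
|Δp⃗|² = (1.2669e-23)² + (1.2211e-23)² − 2·1.2669e-23·1.2211e-23·cos(79°)
|Δp⃗| = 1.5830e-23 kg·m/s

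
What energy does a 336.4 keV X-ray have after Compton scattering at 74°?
227.7804 keV

First convert energy to wavelength:
λ = hc/E, with hc ≈ 1239.842 keV·pm (i.e. 1239.842 eV·nm)

For E = 336.4 keV = 336400 eV:
λ = 1239.842 keV·pm / 336.4 keV
λ = 3.6856 pm

Calculate the Compton shift:
Δλ = λ_C(1 - cos(74°)) = 2.4263 × 0.7244
Δλ = 1.7575 pm

Final wavelength:
λ' = 3.6856 + 1.7575 = 5.4431 pm

Final energy:
E' = hc/λ' = 1239.842 / 5.4431 = 227.7804 keV

(Intermediate values are shown rounded; full precision is carried through to the final answer.)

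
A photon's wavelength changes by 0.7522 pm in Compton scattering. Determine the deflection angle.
46.37°

From the Compton formula Δλ = λ_C(1 - cos θ), we can solve for θ:

cos θ = 1 - Δλ/λ_C

Given:
- Δλ = 0.7522 pm
- λ_C = h/(m_e·c) ≈ 2.42631024 pm

cos θ = 1 - 0.7522/2.42631024
cos θ = 1 - 0.310018
cos θ = 0.689982

θ = arccos(0.689982)
θ = 46.37°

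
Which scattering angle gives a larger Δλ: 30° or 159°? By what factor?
159° produces the larger shift by a factor of 14.432

Calculate both shifts using Δλ = λ_C(1 - cos θ):

For θ₁ = 30°:
Δλ₁ = 2.4263 × (1 - cos(30°))
Δλ₁ = 2.4263 × 0.1340
Δλ₁ = 0.3251 pm

For θ₂ = 159°:
Δλ₂ = 2.4263 × (1 - cos(159°))
Δλ₂ = 2.4263 × 1.9336
Δλ₂ = 4.6915 pm

The 159° angle produces the larger shift.
Ratio: 4.6915/0.3251 = 14.432

(Intermediate values are shown rounded; full precision is carried through to the final answer.)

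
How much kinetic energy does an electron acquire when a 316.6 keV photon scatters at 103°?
136.6056 keV

By energy conservation: K_e = E_initial - E_final

First find the scattered photon energy:
Initial wavelength: λ = hc/E = 3.9161 pm
Compton shift: Δλ = λ_C(1 - cos(103°)) = 2.9721 pm
Final wavelength: λ' = 3.9161 + 2.9721 = 6.8882 pm
Final photon energy: E' = hc/λ' = 179.9944 keV

Electron kinetic energy:
K_e = E - E' = 316.6000 - 179.9944 = 136.6056 keV

(Intermediate values are shown rounded; full precision is carried through to the final answer.)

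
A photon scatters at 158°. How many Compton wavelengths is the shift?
1.9272 λ_C

The Compton shift formula is:
Δλ = λ_C(1 - cos θ)

Dividing both sides by λ_C:
Δλ/λ_C = 1 - cos θ

For θ = 158°:
Δλ/λ_C = 1 - cos(158°)
Δλ/λ_C = 1 - -0.9272
Δλ/λ_C = 1.9272

This means the shift is 1.9272 × λ_C = 4.6759 pm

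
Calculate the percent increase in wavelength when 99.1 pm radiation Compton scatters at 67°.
1.4917%

Calculate the Compton shift:
Δλ = λ_C(1 - cos(67°))
Δλ = 2.4263 × (1 - cos(67°))
Δλ = 2.4263 × 0.6093
Δλ = 1.4783 pm

Percentage change:
(Δλ/λ₀) × 100 = (1.4783/99.1) × 100
= 1.4917%

(Intermediate values are shown rounded; full precision is carried through to the final answer.)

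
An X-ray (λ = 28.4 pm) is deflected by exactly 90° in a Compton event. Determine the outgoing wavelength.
30.8263 pm

Using the Compton formula: λ' = λ + λ_C(1 − cos θ)

For θ = 90°, cos θ = 0 (exact) = 0.0000, so:
1 − cos 90° = 1 − (0) = 1.0000

Δλ = λ_C × 1.0000 = 2.4263 × 1.0000 = 2.4263 pm

λ' = 28.4 + 2.4263 = 30.8263 pm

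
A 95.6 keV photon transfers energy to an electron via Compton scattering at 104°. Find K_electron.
18.0243 keV

By energy conservation: K_e = E_initial - E_final

First find the scattered photon energy:
Initial wavelength: λ = hc/E = 12.9691 pm
Compton shift: Δλ = λ_C(1 - cos(104°)) = 3.0133 pm
Final wavelength: λ' = 12.9691 + 3.0133 = 15.9823 pm
Final photon energy: E' = hc/λ' = 77.5757 keV

Electron kinetic energy:
K_e = E - E' = 95.6000 - 77.5757 = 18.0243 keV

(Intermediate values are shown rounded; full precision is carried through to the final answer.)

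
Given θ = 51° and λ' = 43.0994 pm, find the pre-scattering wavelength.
42.2000 pm

From λ' = λ + Δλ, we have λ = λ' - Δλ

First calculate the Compton shift:
Δλ = λ_C(1 - cos θ)
Δλ = 2.4263 × (1 - cos(51°))
Δλ = 2.4263 × 0.3707
Δλ = 0.8994 pm

Initial wavelength:
λ = λ' - Δλ
λ = 43.0994 - 0.8994
λ = 42.2000 pm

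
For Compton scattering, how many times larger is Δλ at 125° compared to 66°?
125° produces the larger shift by a factor of 2.652

Calculate both shifts using Δλ = λ_C(1 - cos θ):

For θ₁ = 66°:
Δλ₁ = 2.4263 × (1 - cos(66°))
Δλ₁ = 2.4263 × 0.5933
Δλ₁ = 1.4394 pm

For θ₂ = 125°:
Δλ₂ = 2.4263 × (1 - cos(125°))
Δλ₂ = 2.4263 × 1.5736
Δλ₂ = 3.8180 pm

The 125° angle produces the larger shift.
Ratio: 3.8180/1.4394 = 2.652

(Intermediate values are shown rounded; full precision is carried through to the final answer.)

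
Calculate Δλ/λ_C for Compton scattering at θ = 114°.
1.4067 λ_C

The Compton shift formula is:
Δλ = λ_C(1 - cos θ)

Dividing both sides by λ_C:
Δλ/λ_C = 1 - cos θ

For θ = 114°:
Δλ/λ_C = 1 - cos(114°)
Δλ/λ_C = 1 - -0.4067
Δλ/λ_C = 1.4067

This means the shift is 1.4067 × λ_C = 3.4132 pm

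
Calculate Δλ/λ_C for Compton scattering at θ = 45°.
0.2929 λ_C

The Compton shift formula is:
Δλ = λ_C(1 - cos θ)

Dividing both sides by λ_C:
Δλ/λ_C = 1 - cos θ

For θ = 45°:
Δλ/λ_C = 1 - cos(45°)
Δλ/λ_C = 1 - 0.7071
Δλ/λ_C = 0.2929

This means the shift is 0.2929 × λ_C = 0.7106 pm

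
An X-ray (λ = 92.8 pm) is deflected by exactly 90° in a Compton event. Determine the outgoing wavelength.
95.2263 pm

Using the Compton formula: λ' = λ + λ_C(1 − cos θ)

For θ = 90°, cos θ = 0 (exact) = 0.0000, so:
1 − cos 90° = 1 − (0) = 1.0000

Δλ = λ_C × 1.0000 = 2.4263 × 1.0000 = 2.4263 pm

λ' = 92.8 + 2.4263 = 95.2263 pm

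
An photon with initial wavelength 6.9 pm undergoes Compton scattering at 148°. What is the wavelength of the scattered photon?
11.3839 pm

Using the Compton scattering formula:
λ' = λ + Δλ = λ + λ_C(1 - cos θ)

Given:
- Initial wavelength λ = 6.9 pm
- Scattering angle θ = 148°
- Compton wavelength λ_C ≈ 2.4263 pm

Calculate the shift:
Δλ = 2.4263 × (1 - cos(148°))
Δλ = 2.4263 × 1.8480
Δλ = 4.4839 pm

Final wavelength:
λ' = 6.9 + 4.4839 = 11.3839 pm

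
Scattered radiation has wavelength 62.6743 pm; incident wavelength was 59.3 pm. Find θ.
113.00°

First find the wavelength shift:
Δλ = λ' - λ = 62.6743 - 59.3 = 3.3743 pm

Using Δλ = λ_C(1 - cos θ), with λ_C = h/(m_e·c) ≈ 2.42631024 pm:
cos θ = 1 - Δλ/λ_C
cos θ = 1 - 3.3743/2.42631024
cos θ = -0.390713

θ = arccos(-0.390713)
θ = 113.00°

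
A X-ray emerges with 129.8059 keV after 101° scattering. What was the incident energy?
186.1000 keV

Convert final energy to wavelength (hc ≈ 1239.842 keV·pm):
λ' = hc/E' = 1239.842 / 129.8059 = 9.5515 pm

Calculate the Compton shift:
Δλ = λ_C(1 - cos(101°))
Δλ = 2.4263 × (1 - cos(101°))
Δλ = 2.8893 pm

Initial wavelength:
λ = λ' - Δλ = 9.5515 - 2.8893 = 6.6622 pm

Initial energy:
E = hc/λ = 1239.842 / 6.6622 = 186.1000 keV

(Intermediate values are shown rounded; full precision is carried through to the final answer.)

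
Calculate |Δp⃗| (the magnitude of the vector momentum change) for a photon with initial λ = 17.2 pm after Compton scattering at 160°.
6.7741e-23 kg·m/s

Photon momentum magnitude is p = h/λ.

Initial momentum:
p₀ = h/λ = 6.6261e-34/1.7200e-11 = 3.8524e-23 kg·m/s

After scattering:
λ' = λ + Δλ = 17.2 + 4.7063 = 21.9063 pm
p' = h/λ' = 6.6261e-34/2.1906e-11 = 3.0247e-23 kg·m/s

Momentum is a vector; the scattered photon's direction makes angle θ = 160° with the incident direction. The magnitude of the vector change Δp⃗ = p⃗₀ − p⃗' is found from the law of cosines:
|Δp⃗|² = p₀² + p'² − 2p₀p'cos θ
|Δp⃗|² = (3.8524e-23)² + (3.0247e-23)² − 2·3.8524e-23·3.0247e-23·cos(160°)
|Δp⃗| = 6.7741e-23 kg·m/s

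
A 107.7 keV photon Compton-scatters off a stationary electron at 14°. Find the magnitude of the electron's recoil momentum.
1.3990e-23 kg·m/s

The electron is initially at rest, so by conservation of momentum:
p⃗_e = p⃗₀ − p⃗'  (incident photon momentum minus scattered photon momentum)

Photon momentum magnitudes (p = h/λ = E/c):
λ₀ = hc/E₀ = 11.5120 pm → p₀ = h/λ₀ = 5.7558e-23 kg·m/s
Δλ = λ_C(1 − cos 14°) = 0.0721 pm
λ' = 11.5841 pm → p' = h/λ' = 5.7200e-23 kg·m/s

The scattered photon makes angle θ = 14° with the incident direction, so by the law of cosines:
|p⃗_e|² = p₀² + p'² − 2p₀p'cos θ
|p⃗_e|² = (5.7558e-23)² + (5.7200e-23)² − 2·5.7558e-23·5.7200e-23·cos(14°)
|p⃗_e| = 1.3990e-23 kg·m/s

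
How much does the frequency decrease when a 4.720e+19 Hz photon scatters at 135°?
1.863e+19 Hz (decrease)

Convert frequency to wavelength (c = 299792458 m/s):
λ₀ = c/f₀ = 299792458/4.720e+19 = 6.3515351e-12 m = 6.3515 pm

Calculate Compton shift:
Δλ = λ_C(1 - cos(135°)) = 4.1420 pm

Final wavelength:
λ' = λ₀ + Δλ = 6.3515 + 4.1420 = 10.4935 pm

Final frequency:
f' = c/λ' = 299792458/1.0493506e-11 = 2.8569333e+19 Hz

Frequency shift (decrease):
Δf = f₀ - f' = 4.720e+19 - 2.8569333e+19 = 1.863e+19 Hz

(Intermediate values are shown rounded; full precision is carried through to the final answer.)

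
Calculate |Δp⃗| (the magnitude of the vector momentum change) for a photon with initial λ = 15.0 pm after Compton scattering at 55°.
3.9559e-23 kg·m/s

Photon momentum magnitude is p = h/λ.

Initial momentum:
p₀ = h/λ = 6.6261e-34/1.5000e-11 = 4.4174e-23 kg·m/s

After scattering:
λ' = λ + Δλ = 15.0 + 1.0346 = 16.0346 pm
p' = h/λ' = 6.6261e-34/1.6035e-11 = 4.1323e-23 kg·m/s

Momentum is a vector; the scattered photon's direction makes angle θ = 55° with the incident direction. The magnitude of the vector change Δp⃗ = p⃗₀ − p⃗' is found from the law of cosines:
|Δp⃗|² = p₀² + p'² − 2p₀p'cos θ
|Δp⃗|² = (4.4174e-23)² + (4.1323e-23)² − 2·4.4174e-23·4.1323e-23·cos(55°)
|Δp⃗| = 3.9559e-23 kg·m/s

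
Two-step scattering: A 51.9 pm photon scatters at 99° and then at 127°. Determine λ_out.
58.5924 pm

Apply Compton shift twice:

First scattering at θ₁ = 99°:
Δλ₁ = λ_C(1 - cos(99°))
Δλ₁ = 2.4263 × 1.1564
Δλ₁ = 2.8059 pm

After first scattering:
λ₁ = 51.9 + 2.8059 = 54.7059 pm

Second scattering at θ₂ = 127°:
Δλ₂ = λ_C(1 - cos(127°))
Δλ₂ = 2.4263 × 1.6018
Δλ₂ = 3.8865 pm

Final wavelength:
λ₂ = 54.7059 + 3.8865 = 58.5924 pm

Total shift: Δλ_total = 2.8059 + 3.8865 = 6.6924 pm

(Intermediate values are shown rounded; full precision is carried through to the final answer.)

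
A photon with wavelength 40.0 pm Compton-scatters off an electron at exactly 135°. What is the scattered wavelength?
44.1420 pm

Using the Compton formula: λ' = λ + λ_C(1 − cos θ)

For θ = 135°, cos θ = -√2/2 (exact) ≈ -0.7071, so:
1 − cos 135° = 1 − (-√2/2) ≈ 1.7071

Δλ = λ_C × 1.7071 = 2.4263 × 1.7071 = 4.1420 pm

λ' = 40.0 + 4.1420 = 44.1420 pm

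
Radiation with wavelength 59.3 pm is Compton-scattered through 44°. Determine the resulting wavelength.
59.9810 pm

Using the Compton scattering formula:
λ' = λ + Δλ = λ + λ_C(1 - cos θ)

Given:
- Initial wavelength λ = 59.3 pm
- Scattering angle θ = 44°
- Compton wavelength λ_C ≈ 2.4263 pm

Calculate the shift:
Δλ = 2.4263 × (1 - cos(44°))
Δλ = 2.4263 × 0.2807
Δλ = 0.6810 pm

Final wavelength:
λ' = 59.3 + 0.6810 = 59.9810 pm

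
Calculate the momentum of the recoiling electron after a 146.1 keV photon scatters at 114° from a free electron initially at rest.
1.1285e-22 kg·m/s

The electron is initially at rest, so by conservation of momentum:
p⃗_e = p⃗₀ − p⃗'  (incident photon momentum minus scattered photon momentum)

Photon momentum magnitudes (p = h/λ = E/c):
λ₀ = hc/E₀ = 8.4863 pm → p₀ = h/λ₀ = 7.8080e-23 kg·m/s
Δλ = λ_C(1 − cos 114°) = 3.4132 pm
λ' = 11.8994 pm → p' = h/λ' = 5.5684e-23 kg·m/s

The scattered photon makes angle θ = 114° with the incident direction, so by the law of cosines:
|p⃗_e|² = p₀² + p'² − 2p₀p'cos θ
|p⃗_e|² = (7.8080e-23)² + (5.5684e-23)² − 2·7.8080e-23·5.5684e-23·cos(114°)
|p⃗_e| = 1.1285e-22 kg·m/s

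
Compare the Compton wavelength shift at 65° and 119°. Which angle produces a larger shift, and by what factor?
119° produces the larger shift by a factor of 2.572

Calculate both shifts using Δλ = λ_C(1 - cos θ):

For θ₁ = 65°:
Δλ₁ = 2.4263 × (1 - cos(65°))
Δλ₁ = 2.4263 × 0.5774
Δλ₁ = 1.4009 pm

For θ₂ = 119°:
Δλ₂ = 2.4263 × (1 - cos(119°))
Δλ₂ = 2.4263 × 1.4848
Δλ₂ = 3.6026 pm

The 119° angle produces the larger shift.
Ratio: 3.6026/1.4009 = 2.572

(Intermediate values are shown rounded; full precision is carried through to the final answer.)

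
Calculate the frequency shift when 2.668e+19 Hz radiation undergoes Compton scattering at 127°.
6.857e+18 Hz (decrease)

Convert frequency to wavelength (c = 299792458 m/s):
λ₀ = c/f₀ = 299792458/2.668e+19 = 1.1236599e-11 m = 11.2366 pm

Calculate Compton shift:
Δλ = λ_C(1 - cos(127°)) = 3.8865 pm

Final wavelength:
λ' = λ₀ + Δλ = 11.2366 + 3.8865 = 15.1231 pm

Final frequency:
f' = c/λ' = 299792458/1.5123099e-11 = 1.9823480e+19 Hz

Frequency shift (decrease):
Δf = f₀ - f' = 2.668e+19 - 1.9823480e+19 = 6.857e+18 Hz

(Intermediate values are shown rounded; full precision is carried through to the final answer.)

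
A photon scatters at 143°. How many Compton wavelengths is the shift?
1.7986 λ_C

The Compton shift formula is:
Δλ = λ_C(1 - cos θ)

Dividing both sides by λ_C:
Δλ/λ_C = 1 - cos θ

For θ = 143°:
Δλ/λ_C = 1 - cos(143°)
Δλ/λ_C = 1 - -0.7986
Δλ/λ_C = 1.7986

This means the shift is 1.7986 × λ_C = 4.3640 pm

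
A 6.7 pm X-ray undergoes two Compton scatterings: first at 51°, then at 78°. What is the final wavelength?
9.5212 pm

Apply Compton shift twice:

First scattering at θ₁ = 51°:
Δλ₁ = λ_C(1 - cos(51°))
Δλ₁ = 2.4263 × 0.3707
Δλ₁ = 0.8994 pm

After first scattering:
λ₁ = 6.7 + 0.8994 = 7.5994 pm

Second scattering at θ₂ = 78°:
Δλ₂ = λ_C(1 - cos(78°))
Δλ₂ = 2.4263 × 0.7921
Δλ₂ = 1.9219 pm

Final wavelength:
λ₂ = 7.5994 + 1.9219 = 9.5212 pm

Total shift: Δλ_total = 0.8994 + 1.9219 = 2.8212 pm

(Intermediate values are shown rounded; full precision is carried through to the final answer.)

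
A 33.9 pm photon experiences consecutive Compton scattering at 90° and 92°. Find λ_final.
38.8373 pm

Apply Compton shift twice:

First scattering at θ₁ = 90°:
Δλ₁ = λ_C(1 - cos(90°))
Δλ₁ = 2.4263 × 1.0000
Δλ₁ = 2.4263 pm

After first scattering:
λ₁ = 33.9 + 2.4263 = 36.3263 pm

Second scattering at θ₂ = 92°:
Δλ₂ = λ_C(1 - cos(92°))
Δλ₂ = 2.4263 × 1.0349
Δλ₂ = 2.5110 pm

Final wavelength:
λ₂ = 36.3263 + 2.5110 = 38.8373 pm

Total shift: Δλ_total = 2.4263 + 2.5110 = 4.9373 pm

(Intermediate values are shown rounded; full precision is carried through to the final answer.)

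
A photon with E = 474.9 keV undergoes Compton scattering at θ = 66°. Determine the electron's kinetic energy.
168.7801 keV

By energy conservation: K_e = E_initial - E_final

First find the scattered photon energy:
Initial wavelength: λ = hc/E = 2.6107 pm
Compton shift: Δλ = λ_C(1 - cos(66°)) = 1.4394 pm
Final wavelength: λ' = 2.6107 + 1.4394 = 4.0502 pm
Final photon energy: E' = hc/λ' = 306.1199 keV

Electron kinetic energy:
K_e = E - E' = 474.9000 - 306.1199 = 168.7801 keV

(Intermediate values are shown rounded; full precision is carried through to the final answer.)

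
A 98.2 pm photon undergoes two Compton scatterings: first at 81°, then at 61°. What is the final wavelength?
101.4968 pm

Apply Compton shift twice:

First scattering at θ₁ = 81°:
Δλ₁ = λ_C(1 - cos(81°))
Δλ₁ = 2.4263 × 0.8436
Δλ₁ = 2.0468 pm

After first scattering:
λ₁ = 98.2 + 2.0468 = 100.2468 pm

Second scattering at θ₂ = 61°:
Δλ₂ = λ_C(1 - cos(61°))
Δλ₂ = 2.4263 × 0.5152
Δλ₂ = 1.2500 pm

Final wavelength:
λ₂ = 100.2468 + 1.2500 = 101.4968 pm

Total shift: Δλ_total = 2.0468 + 1.2500 = 3.2968 pm

(Intermediate values are shown rounded; full precision is carried through to the final answer.)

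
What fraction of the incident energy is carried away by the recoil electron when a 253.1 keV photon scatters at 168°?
0.4949 (or 49.49%)

Calculate initial and final photon energies:

Initial: E₀ = 253.1 keV → λ₀ = 4.8986 pm
Compton shift: Δλ = 4.7996 pm
Final wavelength: λ' = 9.6982 pm
Final energy: E' = 127.8422 keV

Fractional energy loss:
(E₀ - E')/E₀ = (253.1000 - 127.8422)/253.1000
= 125.2578/253.1000
= 0.4949
= 49.49%

(Intermediate values are shown rounded; full precision is carried through to the final answer.)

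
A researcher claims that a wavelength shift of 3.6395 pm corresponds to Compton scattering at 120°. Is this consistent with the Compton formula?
Yes, consistent

Calculate the expected shift for θ = 120°:

Δλ_expected = λ_C(1 - cos(120°))
Δλ_expected = 2.4263 × (1 - cos(120°))
Δλ_expected = 2.4263 × 1.5000
Δλ_expected = 3.6395 pm

Given shift: 3.6395 pm
Expected shift: 3.6395 pm
Difference: 0.0000 pm

The values match. This is consistent with Compton scattering at the stated angle.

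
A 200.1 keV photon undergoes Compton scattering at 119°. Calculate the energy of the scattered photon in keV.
126.5310 keV

First convert energy to wavelength:
λ = hc/E, with hc ≈ 1239.842 keV·pm (i.e. 1239.842 eV·nm)

For E = 200.1 keV = 200100 eV:
λ = 1239.842 keV·pm / 200.1 keV
λ = 6.1961 pm

Calculate the Compton shift:
Δλ = λ_C(1 - cos(119°)) = 2.4263 × 1.4848
Δλ = 3.6026 pm

Final wavelength:
λ' = 6.1961 + 3.6026 = 9.7987 pm

Final energy:
E' = hc/λ' = 1239.842 / 9.7987 = 126.5310 keV

(Intermediate values are shown rounded; full precision is carried through to the final answer.)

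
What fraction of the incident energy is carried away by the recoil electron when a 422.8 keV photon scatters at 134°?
0.5837 (or 58.37%)

Calculate initial and final photon energies:

Initial: E₀ = 422.8 keV → λ₀ = 2.9325 pm
Compton shift: Δλ = 4.1118 pm
Final wavelength: λ' = 7.0442 pm
Final energy: E' = 176.0084 keV

Fractional energy loss:
(E₀ - E')/E₀ = (422.8000 - 176.0084)/422.8000
= 246.7916/422.8000
= 0.5837
= 58.37%

(Intermediate values are shown rounded; full precision is carried through to the final answer.)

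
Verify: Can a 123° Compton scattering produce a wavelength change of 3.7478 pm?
Yes, consistent

Calculate the expected shift for θ = 123°:

Δλ_expected = λ_C(1 - cos(123°))
Δλ_expected = 2.4263 × (1 - cos(123°))
Δλ_expected = 2.4263 × 1.5446
Δλ_expected = 3.7478 pm

Given shift: 3.7478 pm
Expected shift: 3.7478 pm
Difference: 0.0000 pm

The values match. This is consistent with Compton scattering at the stated angle.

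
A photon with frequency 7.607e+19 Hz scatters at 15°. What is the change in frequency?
1.563e+18 Hz (decrease)

Convert frequency to wavelength (c = 299792458 m/s):
λ₀ = c/f₀ = 299792458/7.607e+19 = 3.9410077e-12 m = 3.9410 pm

Calculate Compton shift:
Δλ = λ_C(1 - cos(15°)) = 0.0827 pm

Final wavelength:
λ' = λ₀ + Δλ = 3.9410 + 0.0827 = 4.0237 pm

Final frequency:
f' = c/λ' = 299792458/4.0236822e-12 = 7.4506991e+19 Hz

Frequency shift (decrease):
Δf = f₀ - f' = 7.607e+19 - 7.4506991e+19 = 1.563e+18 Hz

(Intermediate values are shown rounded; full precision is carried through to the final answer.)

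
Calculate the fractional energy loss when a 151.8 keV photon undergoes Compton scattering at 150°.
0.3566 (or 35.66%)

Calculate initial and final photon energies:

Initial: E₀ = 151.8 keV → λ₀ = 8.1676 pm
Compton shift: Δλ = 4.5276 pm
Final wavelength: λ' = 12.6952 pm
Final energy: E' = 97.6626 keV

Fractional energy loss:
(E₀ - E')/E₀ = (151.8000 - 97.6626)/151.8000
= 54.1374/151.8000
= 0.3566
= 35.66%

(Intermediate values are shown rounded; full precision is carried through to the final answer.)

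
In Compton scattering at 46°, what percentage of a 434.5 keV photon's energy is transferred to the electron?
0.2061 (or 20.61%)

Calculate initial and final photon energies:

Initial: E₀ = 434.5 keV → λ₀ = 2.8535 pm
Compton shift: Δλ = 0.7409 pm
Final wavelength: λ' = 3.5943 pm
Final energy: E' = 344.9424 keV

Fractional energy loss:
(E₀ - E')/E₀ = (434.5000 - 344.9424)/434.5000
= 89.5576/434.5000
= 0.2061
= 20.61%

(Intermediate values are shown rounded; full precision is carried through to the final answer.)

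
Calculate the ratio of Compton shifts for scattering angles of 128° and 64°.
128° produces the larger shift by a factor of 2.877

Calculate both shifts using Δλ = λ_C(1 - cos θ):

For θ₁ = 64°:
Δλ₁ = 2.4263 × (1 - cos(64°))
Δλ₁ = 2.4263 × 0.5616
Δλ₁ = 1.3627 pm

For θ₂ = 128°:
Δλ₂ = 2.4263 × (1 - cos(128°))
Δλ₂ = 2.4263 × 1.6157
Δλ₂ = 3.9201 pm

The 128° angle produces the larger shift.
Ratio: 3.9201/1.3627 = 2.877

(Intermediate values are shown rounded; full precision is carried through to the final answer.)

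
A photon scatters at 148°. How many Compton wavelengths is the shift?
1.8480 λ_C

The Compton shift formula is:
Δλ = λ_C(1 - cos θ)

Dividing both sides by λ_C:
Δλ/λ_C = 1 - cos θ

For θ = 148°:
Δλ/λ_C = 1 - cos(148°)
Δλ/λ_C = 1 - -0.8480
Δλ/λ_C = 1.8480

This means the shift is 1.8480 × λ_C = 4.4839 pm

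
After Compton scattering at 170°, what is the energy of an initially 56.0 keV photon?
45.9954 keV

First convert energy to wavelength:
λ = hc/E, with hc ≈ 1239.842 keV·pm (i.e. 1239.842 eV·nm)

For E = 56.0 keV = 56000 eV:
λ = 1239.842 keV·pm / 56.0 keV
λ = 22.1400 pm

Calculate the Compton shift:
Δλ = λ_C(1 - cos(170°)) = 2.4263 × 1.9848
Δλ = 4.8158 pm

Final wavelength:
λ' = 22.1400 + 4.8158 = 26.9558 pm

Final energy:
E' = hc/λ' = 1239.842 / 26.9558 = 45.9954 keV

(Intermediate values are shown rounded; full precision is carried through to the final answer.)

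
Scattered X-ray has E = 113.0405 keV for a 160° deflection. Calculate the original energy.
198.0001 keV

Convert final energy to wavelength (hc ≈ 1239.842 keV·pm):
λ' = hc/E' = 1239.842 / 113.0405 = 10.9681 pm

Calculate the Compton shift:
Δλ = λ_C(1 - cos(160°))
Δλ = 2.4263 × (1 - cos(160°))
Δλ = 4.7063 pm

Initial wavelength:
λ = λ' - Δλ = 10.9681 - 4.7063 = 6.2618 pm

Initial energy:
E = hc/λ = 1239.842 / 6.2618 = 198.0001 keV

(Intermediate values are shown rounded; full precision is carried through to the final answer.)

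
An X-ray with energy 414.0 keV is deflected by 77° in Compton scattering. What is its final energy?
254.3111 keV

First convert energy to wavelength:
λ = hc/E, with hc ≈ 1239.842 keV·pm (i.e. 1239.842 eV·nm)

For E = 414.0 keV = 414000 eV:
λ = 1239.842 keV·pm / 414.0 keV
λ = 2.9948 pm

Calculate the Compton shift:
Δλ = λ_C(1 - cos(77°)) = 2.4263 × 0.7750
Δλ = 1.8805 pm

Final wavelength:
λ' = 2.9948 + 1.8805 = 4.8753 pm

Final energy:
E' = hc/λ' = 1239.842 / 4.8753 = 254.3111 keV

(Intermediate values are shown rounded; full precision is carried through to the final answer.)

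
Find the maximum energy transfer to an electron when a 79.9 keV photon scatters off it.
19.0340 keV

Maximum energy transfer occurs at θ = 180° (backscattering).

Initial photon: E₀ = 79.9 keV → λ₀ = 15.5174 pm

Maximum Compton shift (at 180°):
Δλ_max = 2λ_C = 2 × 2.4263 = 4.8526 pm

Final wavelength:
λ' = 15.5174 + 4.8526 = 20.3700 pm

Minimum photon energy (maximum energy to electron):
E'_min = hc/λ' = 60.8660 keV

Maximum electron kinetic energy:
K_max = E₀ - E'_min = 79.9000 - 60.8660 = 19.0340 keV

(Intermediate values are shown rounded; full precision is carried through to the final answer.)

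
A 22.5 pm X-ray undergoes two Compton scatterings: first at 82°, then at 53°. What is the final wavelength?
25.5548 pm

Apply Compton shift twice:

First scattering at θ₁ = 82°:
Δλ₁ = λ_C(1 - cos(82°))
Δλ₁ = 2.4263 × 0.8608
Δλ₁ = 2.0886 pm

After first scattering:
λ₁ = 22.5 + 2.0886 = 24.5886 pm

Second scattering at θ₂ = 53°:
Δλ₂ = λ_C(1 - cos(53°))
Δλ₂ = 2.4263 × 0.3982
Δλ₂ = 0.9661 pm

Final wavelength:
λ₂ = 24.5886 + 0.9661 = 25.5548 pm

Total shift: Δλ_total = 2.0886 + 0.9661 = 3.0548 pm

(Intermediate values are shown rounded; full precision is carried through to the final answer.)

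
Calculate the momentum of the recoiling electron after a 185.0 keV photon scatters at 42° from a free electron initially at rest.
6.8302e-23 kg·m/s

The electron is initially at rest, so by conservation of momentum:
p⃗_e = p⃗₀ − p⃗'  (incident photon momentum minus scattered photon momentum)

Photon momentum magnitudes (p = h/λ = E/c):
λ₀ = hc/E₀ = 6.7018 pm → p₀ = h/λ₀ = 9.8869e-23 kg·m/s
Δλ = λ_C(1 − cos 42°) = 0.6232 pm
λ' = 7.3251 pm → p' = h/λ' = 9.0458e-23 kg·m/s

The scattered photon makes angle θ = 42° with the incident direction, so by the law of cosines:
|p⃗_e|² = p₀² + p'² − 2p₀p'cos θ
|p⃗_e|² = (9.8869e-23)² + (9.0458e-23)² − 2·9.8869e-23·9.0458e-23·cos(42°)
|p⃗_e| = 6.8302e-23 kg·m/s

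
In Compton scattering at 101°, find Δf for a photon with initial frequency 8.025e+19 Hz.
3.500e+19 Hz (decrease)

Convert frequency to wavelength (c = 299792458 m/s):
λ₀ = c/f₀ = 299792458/8.025e+19 = 3.7357316e-12 m = 3.7357 pm

Calculate Compton shift:
Δλ = λ_C(1 - cos(101°)) = 2.8893 pm

Final wavelength:
λ' = λ₀ + Δλ = 3.7357 + 2.8893 = 6.6250 pm

Final frequency:
f' = c/λ' = 299792458/6.6250036e-12 = 4.5251667e+19 Hz

Frequency shift (decrease):
Δf = f₀ - f' = 8.025e+19 - 4.5251667e+19 = 3.500e+19 Hz

(Intermediate values are shown rounded; full precision is carried through to the final answer.)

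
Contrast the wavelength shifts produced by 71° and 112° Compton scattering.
112° produces the larger shift by a factor of 2.038

Calculate both shifts using Δλ = λ_C(1 - cos θ):

For θ₁ = 71°:
Δλ₁ = 2.4263 × (1 - cos(71°))
Δλ₁ = 2.4263 × 0.6744
Δλ₁ = 1.6364 pm

For θ₂ = 112°:
Δλ₂ = 2.4263 × (1 - cos(112°))
Δλ₂ = 2.4263 × 1.3746
Δλ₂ = 3.3352 pm

The 112° angle produces the larger shift.
Ratio: 3.3352/1.6364 = 2.038

(Intermediate values are shown rounded; full precision is carried through to the final answer.)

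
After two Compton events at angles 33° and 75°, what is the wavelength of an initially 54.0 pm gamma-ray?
56.1898 pm

Apply Compton shift twice:

First scattering at θ₁ = 33°:
Δλ₁ = λ_C(1 - cos(33°))
Δλ₁ = 2.4263 × 0.1613
Δλ₁ = 0.3914 pm

After first scattering:
λ₁ = 54.0 + 0.3914 = 54.3914 pm

Second scattering at θ₂ = 75°:
Δλ₂ = λ_C(1 - cos(75°))
Δλ₂ = 2.4263 × 0.7412
Δλ₂ = 1.7983 pm

Final wavelength:
λ₂ = 54.3914 + 1.7983 = 56.1898 pm

Total shift: Δλ_total = 0.3914 + 1.7983 = 2.1898 pm

(Intermediate values are shown rounded; full precision is carried through to the final answer.)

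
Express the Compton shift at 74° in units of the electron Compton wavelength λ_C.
0.7244 λ_C

The Compton shift formula is:
Δλ = λ_C(1 - cos θ)

Dividing both sides by λ_C:
Δλ/λ_C = 1 - cos θ

For θ = 74°:
Δλ/λ_C = 1 - cos(74°)
Δλ/λ_C = 1 - 0.2756
Δλ/λ_C = 0.7244

This means the shift is 0.7244 × λ_C = 1.7575 pm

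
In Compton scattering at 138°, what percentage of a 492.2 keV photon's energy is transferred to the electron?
0.6267 (or 62.67%)

Calculate initial and final photon energies:

Initial: E₀ = 492.2 keV → λ₀ = 2.5190 pm
Compton shift: Δλ = 4.2294 pm
Final wavelength: λ' = 6.7484 pm
Final energy: E' = 183.7241 keV

Fractional energy loss:
(E₀ - E')/E₀ = (492.2000 - 183.7241)/492.2000
= 308.4759/492.2000
= 0.6267
= 62.67%

(Intermediate values are shown rounded; full precision is carried through to the final answer.)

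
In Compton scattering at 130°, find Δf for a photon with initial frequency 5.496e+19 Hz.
2.320e+19 Hz (decrease)

Convert frequency to wavelength (c = 299792458 m/s):
λ₀ = c/f₀ = 299792458/5.496e+19 = 5.4547390e-12 m = 5.4547 pm

Calculate Compton shift:
Δλ = λ_C(1 - cos(130°)) = 3.9859 pm

Final wavelength:
λ' = λ₀ + Δλ = 5.4547 + 3.9859 = 9.4407 pm

Final frequency:
f' = c/λ' = 299792458/9.4406514e-12 = 3.1755484e+19 Hz

Frequency shift (decrease):
Δf = f₀ - f' = 5.496e+19 - 3.1755484e+19 = 2.320e+19 Hz

(Intermediate values are shown rounded; full precision is carried through to the final answer.)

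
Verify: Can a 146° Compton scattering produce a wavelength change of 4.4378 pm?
Yes, consistent

Calculate the expected shift for θ = 146°:

Δλ_expected = λ_C(1 - cos(146°))
Δλ_expected = 2.4263 × (1 - cos(146°))
Δλ_expected = 2.4263 × 1.8290
Δλ_expected = 4.4378 pm

Given shift: 4.4378 pm
Expected shift: 4.4378 pm
Difference: 0.0000 pm

The values match. This is consistent with Compton scattering at the stated angle.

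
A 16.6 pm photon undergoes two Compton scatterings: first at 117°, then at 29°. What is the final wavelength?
20.4320 pm

Apply Compton shift twice:

First scattering at θ₁ = 117°:
Δλ₁ = λ_C(1 - cos(117°))
Δλ₁ = 2.4263 × 1.4540
Δλ₁ = 3.5278 pm

After first scattering:
λ₁ = 16.6 + 3.5278 = 20.1278 pm

Second scattering at θ₂ = 29°:
Δλ₂ = λ_C(1 - cos(29°))
Δλ₂ = 2.4263 × 0.1254
Δλ₂ = 0.3042 pm

Final wavelength:
λ₂ = 20.1278 + 0.3042 = 20.4320 pm

Total shift: Δλ_total = 3.5278 + 0.3042 = 3.8320 pm

(Intermediate values are shown rounded; full precision is carried through to the final answer.)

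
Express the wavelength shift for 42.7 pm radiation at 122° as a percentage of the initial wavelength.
8.6933%

Calculate the Compton shift:
Δλ = λ_C(1 - cos(122°))
Δλ = 2.4263 × (1 - cos(122°))
Δλ = 2.4263 × 1.5299
Δλ = 3.7121 pm

Percentage change:
(Δλ/λ₀) × 100 = (3.7121/42.7) × 100
= 8.6933%

(Intermediate values are shown rounded; full precision is carried through to the final answer.)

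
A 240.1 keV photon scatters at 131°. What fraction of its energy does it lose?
0.4376 (or 43.76%)

Calculate initial and final photon energies:

Initial: E₀ = 240.1 keV → λ₀ = 5.1639 pm
Compton shift: Δλ = 4.0181 pm
Final wavelength: λ' = 9.1820 pm
Final energy: E' = 135.0301 keV

Fractional energy loss:
(E₀ - E')/E₀ = (240.1000 - 135.0301)/240.1000
= 105.0699/240.1000
= 0.4376
= 43.76%

(Intermediate values are shown rounded; full precision is carried through to the final answer.)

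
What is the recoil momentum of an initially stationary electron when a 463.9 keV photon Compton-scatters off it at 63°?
2.2722e-22 kg·m/s

The electron is initially at rest, so by conservation of momentum:
p⃗_e = p⃗₀ − p⃗'  (incident photon momentum minus scattered photon momentum)

Photon momentum magnitudes (p = h/λ = E/c):
λ₀ = hc/E₀ = 2.6726 pm → p₀ = h/λ₀ = 2.4792e-22 kg·m/s
Δλ = λ_C(1 − cos 63°) = 1.3248 pm
λ' = 3.9974 pm → p' = h/λ' = 1.6576e-22 kg·m/s

The scattered photon makes angle θ = 63° with the incident direction, so by the law of cosines:
|p⃗_e|² = p₀² + p'² − 2p₀p'cos θ
|p⃗_e|² = (2.4792e-22)² + (1.6576e-22)² − 2·2.4792e-22·1.6576e-22·cos(63°)
|p⃗_e| = 2.2722e-22 kg·m/s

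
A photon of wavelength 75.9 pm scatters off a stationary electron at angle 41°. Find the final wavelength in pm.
76.4952 pm

Using the Compton scattering formula:
λ' = λ + Δλ = λ + λ_C(1 - cos θ)

Given:
- Initial wavelength λ = 75.9 pm
- Scattering angle θ = 41°
- Compton wavelength λ_C ≈ 2.4263 pm

Calculate the shift:
Δλ = 2.4263 × (1 - cos(41°))
Δλ = 2.4263 × 0.2453
Δλ = 0.5952 pm

Final wavelength:
λ' = 75.9 + 0.5952 = 76.4952 pm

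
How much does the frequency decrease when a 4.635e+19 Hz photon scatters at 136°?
1.817e+19 Hz (decrease)

Convert frequency to wavelength (c = 299792458 m/s):
λ₀ = c/f₀ = 299792458/4.635e+19 = 6.4680142e-12 m = 6.4680 pm

Calculate Compton shift:
Δλ = λ_C(1 - cos(136°)) = 4.1717 pm

Final wavelength:
λ' = λ₀ + Δλ = 6.4680 + 4.1717 = 10.6397 pm

Final frequency:
f' = c/λ' = 299792458/1.0639666e-11 = 2.8176868e+19 Hz

Frequency shift (decrease):
Δf = f₀ - f' = 4.635e+19 - 2.8176868e+19 = 1.817e+19 Hz

(Intermediate values are shown rounded; full precision is carried through to the final answer.)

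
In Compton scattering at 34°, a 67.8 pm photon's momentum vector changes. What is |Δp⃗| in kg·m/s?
5.6976e-24 kg·m/s

Photon momentum magnitude is p = h/λ.

Initial momentum:
p₀ = h/λ = 6.6261e-34/6.7800e-11 = 9.7730e-24 kg·m/s

After scattering:
λ' = λ + Δλ = 67.8 + 0.4148 = 68.2148 pm
p' = h/λ' = 6.6261e-34/6.8215e-11 = 9.7135e-24 kg·m/s

Momentum is a vector; the scattered photon's direction makes angle θ = 34° with the incident direction. The magnitude of the vector change Δp⃗ = p⃗₀ − p⃗' is found from the law of cosines:
|Δp⃗|² = p₀² + p'² − 2p₀p'cos θ
|Δp⃗|² = (9.7730e-24)² + (9.7135e-24)² − 2·9.7730e-24·9.7135e-24·cos(34°)
|Δp⃗| = 5.6976e-24 kg·m/s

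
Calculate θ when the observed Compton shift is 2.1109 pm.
82.53°

From the Compton formula Δλ = λ_C(1 - cos θ), we can solve for θ:

cos θ = 1 - Δλ/λ_C

Given:
- Δλ = 2.1109 pm
- λ_C = h/(m_e·c) ≈ 2.42631024 pm

cos θ = 1 - 2.1109/2.42631024
cos θ = 1 - 0.870004
cos θ = 0.129996

θ = arccos(0.129996)
θ = 82.53°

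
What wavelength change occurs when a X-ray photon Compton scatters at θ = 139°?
4.2575 pm

Using the Compton scattering formula:
Δλ = λ_C(1 - cos θ)

where λ_C = h/(m_e·c) ≈ 2.4263 pm is the Compton wavelength of an electron.

For θ = 139°:
cos(139°) = -0.7547
1 - cos(139°) = 1.7547

Δλ = 2.4263 × 1.7547
Δλ = 4.2575 pm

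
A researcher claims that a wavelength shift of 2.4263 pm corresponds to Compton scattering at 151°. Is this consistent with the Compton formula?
No, inconsistent

Calculate the expected shift for θ = 151°:

Δλ_expected = λ_C(1 - cos(151°))
Δλ_expected = 2.4263 × (1 - cos(151°))
Δλ_expected = 2.4263 × 1.8746
Δλ_expected = 4.5484 pm

Given shift: 2.4263 pm
Expected shift: 4.5484 pm
Difference: 2.1221 pm

The values do not match. The given shift corresponds to θ ≈ 90.0°, not 151°.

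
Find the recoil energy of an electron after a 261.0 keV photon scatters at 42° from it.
30.2700 keV

By energy conservation: K_e = E_initial - E_final

First find the scattered photon energy:
Initial wavelength: λ = hc/E = 4.7504 pm
Compton shift: Δλ = λ_C(1 - cos(42°)) = 0.6232 pm
Final wavelength: λ' = 4.7504 + 0.6232 = 5.3736 pm
Final photon energy: E' = hc/λ' = 230.7300 keV

Electron kinetic energy:
K_e = E - E' = 261.0000 - 230.7300 = 30.2700 keV

(Intermediate values are shown rounded; full precision is carried through to the final answer.)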